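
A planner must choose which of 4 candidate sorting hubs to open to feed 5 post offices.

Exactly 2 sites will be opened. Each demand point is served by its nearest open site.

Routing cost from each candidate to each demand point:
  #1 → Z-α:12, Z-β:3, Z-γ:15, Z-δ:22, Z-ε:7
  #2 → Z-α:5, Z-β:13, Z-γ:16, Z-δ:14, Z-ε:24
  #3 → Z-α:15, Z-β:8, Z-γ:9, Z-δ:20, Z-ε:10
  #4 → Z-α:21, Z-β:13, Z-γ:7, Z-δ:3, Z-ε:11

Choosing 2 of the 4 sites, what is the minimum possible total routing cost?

Open {#1, #4}.
  Z-α→#1 12, Z-β→#1 3, Z-γ→#4 7, Z-δ→#4 3, Z-ε→#1 7  ⇒ total 32.
Compare {#2, #4}: total 39.
Compare {#3, #4}: total 43.
No size-2 selection does better; minimum is 32.

32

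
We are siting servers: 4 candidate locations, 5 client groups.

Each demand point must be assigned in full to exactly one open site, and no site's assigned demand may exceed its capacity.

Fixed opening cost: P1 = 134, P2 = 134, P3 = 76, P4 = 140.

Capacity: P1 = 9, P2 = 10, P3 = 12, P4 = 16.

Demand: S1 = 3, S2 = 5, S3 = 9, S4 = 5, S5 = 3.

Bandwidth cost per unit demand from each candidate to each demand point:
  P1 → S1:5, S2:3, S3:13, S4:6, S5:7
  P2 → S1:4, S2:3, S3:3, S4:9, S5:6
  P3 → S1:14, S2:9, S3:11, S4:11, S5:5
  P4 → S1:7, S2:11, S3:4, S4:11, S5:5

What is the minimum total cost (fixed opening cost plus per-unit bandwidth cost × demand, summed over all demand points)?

388

Open {P3, P4}; cheapest assignment that respects the capacities:
  P3 (cap 12, load 10): S2, S4 — cost 5×9 + 5×11 = 100
  P4 (cap 16, load 15): S1, S3, S5 — cost 3×7 + 9×4 + 3×5 = 72
  Shipping 172, fixed 216 → total 388.
  Any other capacity-feasible assignment to {P3, P4} ships for at least 172.
Compare {P2, P4}: its best feasible assignment gives total 406.
Compare {P1, P2, P3}: its best feasible assignment gives total 471.
Every other set of open sites that can feasibly serve all demand totals ≥ 406 even under its best assignment. Minimum: 388.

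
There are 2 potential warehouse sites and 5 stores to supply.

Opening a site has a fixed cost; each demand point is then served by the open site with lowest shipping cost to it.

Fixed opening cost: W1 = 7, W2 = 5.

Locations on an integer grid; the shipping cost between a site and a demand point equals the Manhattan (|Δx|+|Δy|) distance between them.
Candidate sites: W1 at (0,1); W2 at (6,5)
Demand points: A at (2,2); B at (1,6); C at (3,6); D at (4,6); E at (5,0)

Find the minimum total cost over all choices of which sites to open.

Open {W2}: assign each demand point to its cheapest open site.
  A→W2 7, B→W2 6, C→W2 4, D→W2 3, E→W2 6
  shipping cost 26, fixed 5 → total 31.
Compare {W1, W2}: shipping cost 22 + fixed 12 = 34.
Compare {W1}: shipping cost 32 + fixed 7 = 39.

31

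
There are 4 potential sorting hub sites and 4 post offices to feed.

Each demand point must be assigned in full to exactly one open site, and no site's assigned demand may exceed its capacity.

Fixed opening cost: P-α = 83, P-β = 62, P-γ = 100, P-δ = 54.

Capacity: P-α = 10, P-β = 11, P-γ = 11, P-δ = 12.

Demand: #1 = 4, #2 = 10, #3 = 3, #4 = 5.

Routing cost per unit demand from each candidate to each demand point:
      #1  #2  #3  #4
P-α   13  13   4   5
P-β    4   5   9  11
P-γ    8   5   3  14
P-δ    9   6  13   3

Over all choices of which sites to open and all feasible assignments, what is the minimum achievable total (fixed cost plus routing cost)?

Open {P-β, P-δ}; cheapest assignment that respects the capacities:
  P-β (cap 11, load 10): #2 — cost 10×5 = 50
  P-δ (cap 12, load 12): #1, #3, #4 — cost 4×9 + 3×13 + 5×3 = 90
  Shipping 140, fixed 116 → total 256.
  Any other capacity-feasible assignment to {P-β, P-δ} ships for at least 140.
Compare {P-γ, P-δ}: its best feasible assignment gives total 294.
Compare {P-α, P-β, P-δ}: its best feasible assignment gives total 312.
Every other set of open sites that can feasibly serve all demand totals ≥ 294 even under its best assignment. Minimum: 256.

256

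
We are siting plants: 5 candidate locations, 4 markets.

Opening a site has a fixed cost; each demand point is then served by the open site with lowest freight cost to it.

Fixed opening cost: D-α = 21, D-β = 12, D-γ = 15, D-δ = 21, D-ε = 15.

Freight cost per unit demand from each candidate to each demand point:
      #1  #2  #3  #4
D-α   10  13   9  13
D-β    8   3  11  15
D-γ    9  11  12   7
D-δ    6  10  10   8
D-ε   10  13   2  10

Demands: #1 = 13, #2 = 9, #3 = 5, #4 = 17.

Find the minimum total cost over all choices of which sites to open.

297

Open {D-β, D-γ, D-δ, D-ε}: assign each demand point to its cheapest open site.
  #1→D-δ 13×6=78, #2→D-β 9×3=27, #3→D-ε 5×2=10, #4→D-γ 17×7=119
  freight cost 234, fixed 63 → total 297.
Compare {D-β, D-δ, D-ε}: freight cost 251 + fixed 48 = 299.
Compare {D-β, D-γ, D-ε}: freight cost 260 + fixed 42 = 302.
Compare {D-α, D-β, D-γ, D-δ, D-ε}: freight cost 234 + fixed 84 = 318.
All other subsets cost ≥ 299. Minimum total cost: 297.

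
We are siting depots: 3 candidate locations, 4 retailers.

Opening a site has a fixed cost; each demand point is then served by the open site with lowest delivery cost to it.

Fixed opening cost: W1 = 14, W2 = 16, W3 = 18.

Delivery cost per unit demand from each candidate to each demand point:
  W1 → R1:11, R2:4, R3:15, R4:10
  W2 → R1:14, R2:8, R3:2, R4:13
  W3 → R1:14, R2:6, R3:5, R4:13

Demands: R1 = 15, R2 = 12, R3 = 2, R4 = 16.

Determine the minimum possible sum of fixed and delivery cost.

Open {W1, W2}: assign each demand point to its cheapest open site.
  R1→W1 15×11=165, R2→W1 12×4=48, R3→W2 2×2=4, R4→W1 16×10=160
  delivery cost 377, fixed 30 → total 407.
Compare {W1, W3}: delivery cost 383 + fixed 32 = 415.
Compare {W1}: delivery cost 403 + fixed 14 = 417.
Compare {W1, W2, W3}: delivery cost 377 + fixed 48 = 425.
All other subsets cost ≥ 415. Minimum total cost: 407.

407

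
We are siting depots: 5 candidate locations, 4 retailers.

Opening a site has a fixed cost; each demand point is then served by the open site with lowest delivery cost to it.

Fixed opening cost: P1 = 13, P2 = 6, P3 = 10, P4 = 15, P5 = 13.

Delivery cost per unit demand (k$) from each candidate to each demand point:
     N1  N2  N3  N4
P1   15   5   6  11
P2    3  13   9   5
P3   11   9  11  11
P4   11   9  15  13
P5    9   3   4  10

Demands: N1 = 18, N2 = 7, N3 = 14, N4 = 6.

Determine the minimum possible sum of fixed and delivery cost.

Open {P2, P5}: assign each demand point to its cheapest open site.
  N1→P2 18×3=54, N2→P5 7×3=21, N3→P5 14×4=56, N4→P2 6×5=30
  delivery cost 161, fixed 19 → total 180.
Compare {P2, P3, P5}: delivery cost 161 + fixed 29 = 190.
Compare {P1, P2, P5}: delivery cost 161 + fixed 32 = 193.
Compare {P2, P4, P5}: delivery cost 161 + fixed 34 = 195.
All other subsets cost ≥ 190. Minimum total cost: 180.

180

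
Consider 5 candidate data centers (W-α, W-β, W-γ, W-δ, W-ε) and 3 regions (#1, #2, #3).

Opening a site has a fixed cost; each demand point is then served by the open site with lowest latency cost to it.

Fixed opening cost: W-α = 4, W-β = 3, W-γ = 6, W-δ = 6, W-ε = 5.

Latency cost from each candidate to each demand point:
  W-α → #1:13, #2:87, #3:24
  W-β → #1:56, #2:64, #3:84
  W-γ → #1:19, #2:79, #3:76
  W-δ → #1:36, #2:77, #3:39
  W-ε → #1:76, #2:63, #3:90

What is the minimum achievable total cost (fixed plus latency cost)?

108

Open {W-α, W-β}: assign each demand point to its cheapest open site.
  #1→W-α 13, #2→W-β 64, #3→W-α 24
  latency cost 101, fixed 7 → total 108.
Compare {W-α, W-ε}: latency cost 100 + fixed 9 = 109.
Compare {W-α, W-β, W-ε}: latency cost 100 + fixed 12 = 112.
Compare {W-α, W-β, W-γ}: latency cost 101 + fixed 13 = 114.
All other subsets cost ≥ 109. Minimum total cost: 108.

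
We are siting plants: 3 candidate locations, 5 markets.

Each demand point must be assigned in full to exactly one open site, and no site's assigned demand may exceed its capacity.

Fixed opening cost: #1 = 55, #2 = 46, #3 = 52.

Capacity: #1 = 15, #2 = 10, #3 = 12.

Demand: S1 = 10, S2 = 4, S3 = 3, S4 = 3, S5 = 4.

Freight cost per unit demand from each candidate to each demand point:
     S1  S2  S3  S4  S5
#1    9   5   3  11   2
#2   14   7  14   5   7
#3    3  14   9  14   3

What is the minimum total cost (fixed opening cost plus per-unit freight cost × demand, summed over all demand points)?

207

Open {#1, #3}; cheapest assignment that respects the capacities:
  #1 (cap 15, load 14): S2, S3, S4, S5 — cost 4×5 + 3×3 + 3×11 + 4×2 = 70
  #3 (cap 12, load 10): S1 — cost 10×3 = 30
  Shipping 100, fixed 107 → total 207.
  Any other capacity-feasible assignment to {#1, #3} ships for at least 100.
Compare {#1, #2, #3}: its best feasible assignment gives total 235.
Compare {#1, #2}: its best feasible assignment gives total 284.
Every other set of open sites that can feasibly serve all demand totals ≥ 235 even under its best assignment. Minimum: 207.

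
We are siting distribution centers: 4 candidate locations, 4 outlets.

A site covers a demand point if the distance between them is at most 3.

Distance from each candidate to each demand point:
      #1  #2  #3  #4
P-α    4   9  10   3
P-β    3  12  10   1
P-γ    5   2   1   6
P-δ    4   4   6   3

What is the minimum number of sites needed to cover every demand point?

2

Coverage sets (demand points within 3 of each site):
  P-α: {#4}
  P-β: {#1, #4}
  P-γ: {#2, #3}
  P-δ: {#4}
No single site covers all 4 demand points.
But {P-β, P-γ} covers everything, so the minimum is 2.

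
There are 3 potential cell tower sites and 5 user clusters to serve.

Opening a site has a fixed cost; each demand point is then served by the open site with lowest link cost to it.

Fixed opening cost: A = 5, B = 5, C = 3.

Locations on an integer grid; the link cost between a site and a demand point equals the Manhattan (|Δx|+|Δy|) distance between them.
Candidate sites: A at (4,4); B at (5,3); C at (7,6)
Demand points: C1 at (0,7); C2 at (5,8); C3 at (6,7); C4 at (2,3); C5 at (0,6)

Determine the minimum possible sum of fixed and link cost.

Open {A, C}: assign each demand point to its cheapest open site.
  C1→A 7, C2→C 4, C3→C 2, C4→A 3, C5→A 6
  link cost 22, fixed 8 → total 30.
Compare {A}: link cost 26 + fixed 5 = 31.
Compare {C}: link cost 29 + fixed 3 = 32.
Compare {B, C}: link cost 24 + fixed 8 = 32.
All other subsets cost ≥ 31. Minimum total cost: 30.

30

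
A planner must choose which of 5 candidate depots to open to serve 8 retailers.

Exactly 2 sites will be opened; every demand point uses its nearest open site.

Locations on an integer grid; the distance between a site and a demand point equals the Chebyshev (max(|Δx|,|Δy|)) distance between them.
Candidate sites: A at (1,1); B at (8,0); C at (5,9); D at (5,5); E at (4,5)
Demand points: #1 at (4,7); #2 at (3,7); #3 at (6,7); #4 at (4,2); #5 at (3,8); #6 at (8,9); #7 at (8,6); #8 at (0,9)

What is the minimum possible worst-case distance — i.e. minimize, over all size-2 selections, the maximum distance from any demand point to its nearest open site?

Open {A, E}.
  Farthest demand point is #6 at distance 4 (to E); all others are ≤ 4.
With {B, E} the worst case is 4.
With {C, E} the worst case is 4.
No size-2 selection achieves below 4.

4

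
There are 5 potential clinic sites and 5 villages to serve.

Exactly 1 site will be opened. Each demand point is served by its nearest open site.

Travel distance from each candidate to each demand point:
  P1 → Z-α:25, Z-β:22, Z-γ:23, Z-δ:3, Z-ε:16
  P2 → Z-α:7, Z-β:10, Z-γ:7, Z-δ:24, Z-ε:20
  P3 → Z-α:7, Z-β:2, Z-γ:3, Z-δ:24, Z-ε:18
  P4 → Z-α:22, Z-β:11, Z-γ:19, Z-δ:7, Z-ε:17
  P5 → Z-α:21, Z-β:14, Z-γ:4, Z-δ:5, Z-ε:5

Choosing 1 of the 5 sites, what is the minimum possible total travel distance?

49

Open {P5}.
  Z-α→P5 21, Z-β→P5 14, Z-γ→P5 4, Z-δ→P5 5, Z-ε→P5 5  ⇒ total 49.
Compare {P3}: total 54.
Compare {P2}: total 68.
No size-1 selection does better; minimum is 49.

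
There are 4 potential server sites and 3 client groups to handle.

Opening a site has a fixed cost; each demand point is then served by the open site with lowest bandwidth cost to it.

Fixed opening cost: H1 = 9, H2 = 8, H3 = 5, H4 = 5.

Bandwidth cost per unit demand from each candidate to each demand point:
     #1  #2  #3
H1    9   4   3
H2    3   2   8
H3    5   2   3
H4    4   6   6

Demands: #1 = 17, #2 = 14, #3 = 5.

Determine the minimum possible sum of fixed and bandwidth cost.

Open {H2, H3}: assign each demand point to its cheapest open site.
  #1→H2 17×3=51, #2→H2 14×2=28, #3→H3 5×3=15
  bandwidth cost 94, fixed 13 → total 107.
Compare {H1, H2}: bandwidth cost 94 + fixed 17 = 111.
Compare {H2, H3, H4}: bandwidth cost 94 + fixed 18 = 112.
Compare {H1, H2, H3}: bandwidth cost 94 + fixed 22 = 116.
All other subsets cost ≥ 111. Minimum total cost: 107.

107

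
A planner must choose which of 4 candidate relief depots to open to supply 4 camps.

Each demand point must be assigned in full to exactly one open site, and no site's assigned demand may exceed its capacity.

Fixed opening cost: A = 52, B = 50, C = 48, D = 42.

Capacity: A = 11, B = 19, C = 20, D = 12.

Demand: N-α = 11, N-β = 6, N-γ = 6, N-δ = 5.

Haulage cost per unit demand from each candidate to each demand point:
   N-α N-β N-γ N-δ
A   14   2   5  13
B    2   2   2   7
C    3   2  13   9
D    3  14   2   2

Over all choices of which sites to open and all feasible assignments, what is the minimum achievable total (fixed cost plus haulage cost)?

Open {B, D}; cheapest assignment that respects the capacities:
  B (cap 19, load 17): N-α, N-β — cost 11×2 + 6×2 = 34
  D (cap 12, load 11): N-γ, N-δ — cost 6×2 + 5×2 = 22
  Shipping 56, fixed 92 → total 148.
  Any other capacity-feasible assignment to {B, D} ships for at least 56.
Compare {C, D}: its best feasible assignment gives total 157.
Compare {B, C}: its best feasible assignment gives total 189.
Every other set of open sites that can feasibly serve all demand totals ≥ 157 even under its best assignment. Minimum: 148.

148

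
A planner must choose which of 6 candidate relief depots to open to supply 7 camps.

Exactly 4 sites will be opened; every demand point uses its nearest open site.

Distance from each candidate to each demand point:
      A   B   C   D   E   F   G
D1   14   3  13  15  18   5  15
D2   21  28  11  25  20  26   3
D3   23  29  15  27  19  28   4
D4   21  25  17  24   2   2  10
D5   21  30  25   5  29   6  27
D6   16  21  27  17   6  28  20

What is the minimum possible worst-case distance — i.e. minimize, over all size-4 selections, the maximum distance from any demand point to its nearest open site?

14

Open {D1, D2, D4, D5}.
  Farthest demand point is A at distance 14 (to D1); all others are ≤ 14.
With {D1, D2, D5, D6} the worst case is 14.
With {D1, D3, D4, D5} the worst case is 14.
No size-4 selection achieves below 14.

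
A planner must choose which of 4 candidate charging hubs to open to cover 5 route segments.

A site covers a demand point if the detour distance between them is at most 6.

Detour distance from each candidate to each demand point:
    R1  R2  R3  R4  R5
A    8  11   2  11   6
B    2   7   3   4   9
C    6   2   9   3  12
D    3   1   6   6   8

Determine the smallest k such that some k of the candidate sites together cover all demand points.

2

Coverage sets (demand points within 6 of each site):
  A: {R3, R5}
  B: {R1, R3, R4}
  C: {R1, R2, R4}
  D: {R1, R2, R3, R4}
No single site covers all 5 demand points.
But {A, C} covers everything, so the minimum is 2.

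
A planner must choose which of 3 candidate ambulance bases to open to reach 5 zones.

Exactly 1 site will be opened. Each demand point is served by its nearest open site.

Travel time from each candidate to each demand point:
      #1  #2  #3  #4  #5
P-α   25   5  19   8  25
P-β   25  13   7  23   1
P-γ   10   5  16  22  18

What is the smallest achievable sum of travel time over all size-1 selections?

Open {P-β}.
  #1→P-β 25, #2→P-β 13, #3→P-β 7, #4→P-β 23, #5→P-β 1  ⇒ total 69.
Compare {P-γ}: total 71.
Compare {P-α}: total 82.

69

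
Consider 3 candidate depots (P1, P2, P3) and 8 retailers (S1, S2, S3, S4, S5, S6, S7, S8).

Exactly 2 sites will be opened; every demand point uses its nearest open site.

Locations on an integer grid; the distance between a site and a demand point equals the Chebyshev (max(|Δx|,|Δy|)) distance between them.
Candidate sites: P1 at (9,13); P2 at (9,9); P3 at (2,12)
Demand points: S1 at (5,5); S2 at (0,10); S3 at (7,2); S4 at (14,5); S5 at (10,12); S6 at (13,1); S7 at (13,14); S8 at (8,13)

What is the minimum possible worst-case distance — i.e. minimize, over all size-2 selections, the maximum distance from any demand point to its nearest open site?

8

Open {P2, P3}.
  Farthest demand point is S6 at distance 8 (to P2); all others are ≤ 8.
With {P1, P2} the worst case is 9.
With {P1, P3} the worst case is 11.
No size-2 selection achieves below 8.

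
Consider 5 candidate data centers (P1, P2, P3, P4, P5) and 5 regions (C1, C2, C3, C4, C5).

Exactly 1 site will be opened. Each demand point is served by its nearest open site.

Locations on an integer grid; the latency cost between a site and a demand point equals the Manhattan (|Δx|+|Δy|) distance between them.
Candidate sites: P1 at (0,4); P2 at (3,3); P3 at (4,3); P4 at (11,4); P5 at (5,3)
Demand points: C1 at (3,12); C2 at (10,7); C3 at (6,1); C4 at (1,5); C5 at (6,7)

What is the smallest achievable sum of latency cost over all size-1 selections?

34

Open {P5}.
  C1→P5 11, C2→P5 9, C3→P5 3, C4→P5 6, C5→P5 5  ⇒ total 34.
Compare {P3}: total 35.
Compare {P2}: total 36.
No size-1 selection does better; minimum is 34.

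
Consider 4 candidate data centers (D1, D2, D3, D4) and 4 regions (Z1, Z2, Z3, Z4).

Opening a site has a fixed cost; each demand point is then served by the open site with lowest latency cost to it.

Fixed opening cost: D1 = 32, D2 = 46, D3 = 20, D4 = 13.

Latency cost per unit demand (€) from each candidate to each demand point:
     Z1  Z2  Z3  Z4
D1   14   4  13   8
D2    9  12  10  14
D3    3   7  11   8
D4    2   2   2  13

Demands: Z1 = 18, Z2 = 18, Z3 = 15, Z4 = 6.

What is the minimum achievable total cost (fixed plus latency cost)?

183

Open {D3, D4}: assign each demand point to its cheapest open site.
  Z1→D4 18×2=36, Z2→D4 18×2=36, Z3→D4 15×2=30, Z4→D3 6×8=48
  latency cost 150, fixed 33 → total 183.
Compare {D4}: latency cost 180 + fixed 13 = 193.
Compare {D1, D4}: latency cost 150 + fixed 45 = 195.
Compare {D1, D3, D4}: latency cost 150 + fixed 65 = 215.
All other subsets cost ≥ 193. Minimum total cost: 183.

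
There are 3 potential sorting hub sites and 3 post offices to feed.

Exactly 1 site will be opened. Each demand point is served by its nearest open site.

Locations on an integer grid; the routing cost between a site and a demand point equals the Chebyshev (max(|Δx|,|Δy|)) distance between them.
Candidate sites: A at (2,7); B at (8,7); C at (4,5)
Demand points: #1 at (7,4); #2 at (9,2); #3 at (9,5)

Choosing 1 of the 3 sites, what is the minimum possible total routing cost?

10

Open {B}.
  #1→B 3, #2→B 5, #3→B 2  ⇒ total 10.
Compare {C}: total 13.
Compare {A}: total 19.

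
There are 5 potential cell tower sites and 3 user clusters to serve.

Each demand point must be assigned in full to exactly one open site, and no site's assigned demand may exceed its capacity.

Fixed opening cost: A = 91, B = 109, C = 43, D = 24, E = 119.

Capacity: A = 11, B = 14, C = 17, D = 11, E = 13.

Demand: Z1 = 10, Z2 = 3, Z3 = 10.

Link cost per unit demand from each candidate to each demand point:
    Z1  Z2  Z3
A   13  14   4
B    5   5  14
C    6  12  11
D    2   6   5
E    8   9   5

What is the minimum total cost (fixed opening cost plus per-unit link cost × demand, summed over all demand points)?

Open {C, D}; cheapest assignment that respects the capacities:
  C (cap 17, load 13): Z1, Z2 — cost 10×6 + 3×12 = 96
  D (cap 11, load 10): Z3 — cost 10×5 = 50
  Shipping 146, fixed 67 → total 213.
  Any other capacity-feasible assignment to {C, D} ships for at least 146.
Compare {D, E}: its best feasible assignment gives total 240.
Compare {B, D}: its best feasible assignment gives total 248.
Every other set of open sites that can feasibly serve all demand totals ≥ 240 even under its best assignment. Minimum: 213.

213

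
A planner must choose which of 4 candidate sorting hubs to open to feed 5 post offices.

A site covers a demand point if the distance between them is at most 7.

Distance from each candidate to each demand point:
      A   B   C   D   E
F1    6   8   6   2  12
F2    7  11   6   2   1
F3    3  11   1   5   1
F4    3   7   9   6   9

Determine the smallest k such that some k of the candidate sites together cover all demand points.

2

Coverage sets (demand points within 7 of each site):
  F1: {A, C, D}
  F2: {A, C, D, E}
  F3: {A, C, D, E}
  F4: {A, B, D}
No single site covers all 5 demand points.
But {F2, F4} covers everything, so the minimum is 2.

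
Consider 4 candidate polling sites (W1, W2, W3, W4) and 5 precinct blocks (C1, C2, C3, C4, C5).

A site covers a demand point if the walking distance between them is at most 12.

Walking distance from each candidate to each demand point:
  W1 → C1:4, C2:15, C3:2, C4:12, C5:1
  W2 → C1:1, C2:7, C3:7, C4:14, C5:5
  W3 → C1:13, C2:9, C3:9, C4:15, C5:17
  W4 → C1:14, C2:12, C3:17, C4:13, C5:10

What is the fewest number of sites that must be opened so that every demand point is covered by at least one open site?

Coverage sets (demand points within 12 of each site):
  W1: {C1, C3, C4, C5}
  W2: {C1, C2, C3, C5}
  W3: {C2, C3}
  W4: {C2, C5}
No single site covers all 5 demand points.
But {W1, W2} covers everything, so the minimum is 2.

2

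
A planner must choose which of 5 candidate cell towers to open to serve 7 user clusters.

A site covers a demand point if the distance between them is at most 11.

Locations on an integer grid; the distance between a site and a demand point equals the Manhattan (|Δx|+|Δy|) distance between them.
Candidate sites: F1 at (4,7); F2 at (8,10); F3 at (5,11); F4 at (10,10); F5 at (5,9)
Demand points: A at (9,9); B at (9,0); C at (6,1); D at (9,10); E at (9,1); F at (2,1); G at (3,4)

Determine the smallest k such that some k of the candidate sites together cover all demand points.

Coverage sets (demand points within 11 of each site):
  F1: {A, C, D, E, F, G}
  F2: {A, B, C, D, E, G}
  F3: {A, C, D, G}
  F4: {A, B, D, E}
  F5: {A, C, D, F, G}
No single site covers all 7 demand points.
But {F1, F2} covers everything, so the minimum is 2.

2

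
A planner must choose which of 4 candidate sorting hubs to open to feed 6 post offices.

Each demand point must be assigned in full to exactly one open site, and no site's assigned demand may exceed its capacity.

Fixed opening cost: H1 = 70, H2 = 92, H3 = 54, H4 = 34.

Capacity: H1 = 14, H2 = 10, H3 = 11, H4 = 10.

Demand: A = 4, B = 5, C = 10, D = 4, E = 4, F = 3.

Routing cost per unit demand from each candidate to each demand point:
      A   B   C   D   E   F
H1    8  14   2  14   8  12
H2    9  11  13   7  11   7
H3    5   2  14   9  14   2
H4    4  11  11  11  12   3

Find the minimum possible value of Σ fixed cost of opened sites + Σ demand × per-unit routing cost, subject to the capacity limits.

281

Open {H1, H3, H4}; cheapest assignment that respects the capacities:
  H1 (cap 14, load 14): C, E — cost 10×2 + 4×8 = 52
  H3 (cap 11, load 9): B, D — cost 5×2 + 4×9 = 46
  H4 (cap 10, load 7): A, F — cost 4×4 + 3×3 = 25
  Shipping 123, fixed 158 → total 281.
  Any other capacity-feasible assignment to {H1, H3, H4} ships for at least 123.
Compare {H1, H2, H3}: its best feasible assignment gives total 347.
Compare {H1, H2, H4}: its best feasible assignment gives total 356.
Every other set of open sites that can feasibly serve all demand totals ≥ 347 even under its best assignment. Minimum: 281.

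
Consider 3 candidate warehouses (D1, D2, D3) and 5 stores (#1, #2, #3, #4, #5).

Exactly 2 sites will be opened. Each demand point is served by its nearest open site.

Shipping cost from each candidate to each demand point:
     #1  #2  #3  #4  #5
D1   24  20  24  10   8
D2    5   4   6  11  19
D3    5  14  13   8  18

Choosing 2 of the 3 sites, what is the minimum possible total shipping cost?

33

Open {D1, D2}.
  #1→D2 5, #2→D2 4, #3→D2 6, #4→D1 10, #5→D1 8  ⇒ total 33.
Compare {D2, D3}: total 41.
Compare {D1, D3}: total 48.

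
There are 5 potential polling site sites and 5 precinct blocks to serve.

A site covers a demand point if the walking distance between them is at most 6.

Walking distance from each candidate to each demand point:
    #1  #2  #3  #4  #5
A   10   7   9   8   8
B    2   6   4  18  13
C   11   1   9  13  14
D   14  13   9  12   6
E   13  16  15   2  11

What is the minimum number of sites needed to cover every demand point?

Coverage sets (demand points within 6 of each site):
  A: {}
  B: {#1, #2, #3}
  C: {#2}
  D: {#5}
  E: {#4}
No 2 sites suffice: every size-2 union leaves at least one demand point uncovered.
But {B, D, E} covers everything, so the minimum is 3.

3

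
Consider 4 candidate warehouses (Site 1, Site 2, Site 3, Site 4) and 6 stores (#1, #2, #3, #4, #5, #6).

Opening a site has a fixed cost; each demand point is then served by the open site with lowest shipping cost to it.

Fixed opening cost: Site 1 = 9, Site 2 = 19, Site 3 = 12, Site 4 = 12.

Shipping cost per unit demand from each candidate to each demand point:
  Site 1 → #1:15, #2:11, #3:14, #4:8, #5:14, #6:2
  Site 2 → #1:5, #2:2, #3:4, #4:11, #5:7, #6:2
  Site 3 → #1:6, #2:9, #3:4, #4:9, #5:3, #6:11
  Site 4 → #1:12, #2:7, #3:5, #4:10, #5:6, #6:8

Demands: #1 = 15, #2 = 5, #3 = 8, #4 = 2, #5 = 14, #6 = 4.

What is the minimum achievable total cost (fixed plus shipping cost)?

Open {Site 2, Site 3}: assign each demand point to its cheapest open site.
  #1→Site 2 15×5=75, #2→Site 2 5×2=10, #3→Site 2 8×4=32, #4→Site 3 2×9=18, #5→Site 3 14×3=42, #6→Site 2 4×2=8
  shipping cost 185, fixed 31 → total 216.
Compare {Site 1, Site 2, Site 3}: shipping cost 183 + fixed 40 = 223.
Compare {Site 2, Site 3, Site 4}: shipping cost 185 + fixed 43 = 228.
Compare {Site 1, Site 2, Site 3, Site 4}: shipping cost 183 + fixed 52 = 235.
All other subsets cost ≥ 223. Minimum total cost: 216.

216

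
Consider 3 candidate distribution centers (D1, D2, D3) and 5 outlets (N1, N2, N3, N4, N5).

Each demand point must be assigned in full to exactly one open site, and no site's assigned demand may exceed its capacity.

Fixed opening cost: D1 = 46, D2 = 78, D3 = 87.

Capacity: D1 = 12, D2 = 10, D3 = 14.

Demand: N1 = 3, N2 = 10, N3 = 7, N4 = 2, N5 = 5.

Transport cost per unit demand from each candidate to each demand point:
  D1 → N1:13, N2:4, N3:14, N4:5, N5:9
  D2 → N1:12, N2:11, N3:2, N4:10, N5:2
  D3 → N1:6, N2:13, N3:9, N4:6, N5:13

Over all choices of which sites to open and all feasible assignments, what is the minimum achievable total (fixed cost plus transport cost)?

352

Open {D1, D2, D3}; cheapest assignment that respects the capacities:
  D1 (cap 12, load 12): N2, N4 — cost 10×4 + 2×5 = 50
  D2 (cap 10, load 5): N5 — cost 5×2 = 10
  D3 (cap 14, load 10): N1, N3 — cost 3×6 + 7×9 = 81
  Shipping 141, fixed 211 → total 352.
  Any other capacity-feasible assignment to {D1, D2, D3} ships for at least 141.
Total demand is 27 and no other set of sites has combined capacity ≥ 27, so {D1, D2, D3} is the only feasible choice of open sites. Minimum: 352.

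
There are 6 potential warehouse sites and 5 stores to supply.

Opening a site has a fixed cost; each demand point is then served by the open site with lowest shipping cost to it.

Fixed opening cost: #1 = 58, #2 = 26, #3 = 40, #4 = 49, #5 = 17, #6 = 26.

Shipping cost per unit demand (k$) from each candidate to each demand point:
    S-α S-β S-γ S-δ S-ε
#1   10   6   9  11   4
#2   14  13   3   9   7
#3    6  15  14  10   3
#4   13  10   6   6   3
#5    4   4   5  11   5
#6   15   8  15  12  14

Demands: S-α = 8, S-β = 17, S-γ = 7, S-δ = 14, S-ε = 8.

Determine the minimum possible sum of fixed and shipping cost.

Open {#4, #5}: assign each demand point to its cheapest open site.
  S-α→#5 8×4=32, S-β→#5 17×4=68, S-γ→#5 7×5=35, S-δ→#4 14×6=84, S-ε→#4 8×3=24
  shipping cost 243, fixed 66 → total 309.
Compare {#2, #4, #5}: shipping cost 229 + fixed 92 = 321.
Compare {#2, #5}: shipping cost 287 + fixed 43 = 330.
Compare {#4, #5, #6}: shipping cost 243 + fixed 92 = 335.
All other subsets cost ≥ 321. Minimum total cost: 309.

309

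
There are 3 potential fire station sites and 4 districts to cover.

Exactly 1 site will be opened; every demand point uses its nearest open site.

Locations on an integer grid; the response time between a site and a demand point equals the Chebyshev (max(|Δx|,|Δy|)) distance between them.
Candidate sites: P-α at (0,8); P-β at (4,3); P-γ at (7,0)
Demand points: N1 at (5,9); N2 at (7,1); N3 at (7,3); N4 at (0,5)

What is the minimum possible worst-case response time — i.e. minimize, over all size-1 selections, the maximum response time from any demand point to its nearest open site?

6

Open {P-β}.
  Farthest demand point is N1 at response time 6 (to P-β); all others are ≤ 6.
With {P-α} the worst case is 7.
With {P-γ} the worst case is 9.
No size-1 selection achieves below 6.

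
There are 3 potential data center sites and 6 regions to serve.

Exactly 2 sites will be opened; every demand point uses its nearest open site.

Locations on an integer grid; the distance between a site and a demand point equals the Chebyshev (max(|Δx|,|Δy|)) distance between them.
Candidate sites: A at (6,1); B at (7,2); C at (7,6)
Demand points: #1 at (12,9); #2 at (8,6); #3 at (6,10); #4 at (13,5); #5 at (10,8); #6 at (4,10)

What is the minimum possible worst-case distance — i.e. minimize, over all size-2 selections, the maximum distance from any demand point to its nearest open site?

6

Open {A, C}.
  Farthest demand point is #4 at distance 6 (to C); all others are ≤ 6.
With {B, C} the worst case is 6.
With {A, B} the worst case is 8.
No size-2 selection achieves below 6.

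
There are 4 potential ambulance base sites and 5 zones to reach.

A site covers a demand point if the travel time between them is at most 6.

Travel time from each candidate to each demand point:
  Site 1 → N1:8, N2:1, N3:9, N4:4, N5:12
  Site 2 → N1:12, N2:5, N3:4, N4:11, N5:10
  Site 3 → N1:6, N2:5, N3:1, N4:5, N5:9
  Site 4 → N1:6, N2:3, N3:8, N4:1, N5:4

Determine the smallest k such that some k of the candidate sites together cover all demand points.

Coverage sets (demand points within 6 of each site):
  Site 1: {N2, N4}
  Site 2: {N2, N3}
  Site 3: {N1, N2, N3, N4}
  Site 4: {N1, N2, N4, N5}
No single site covers all 5 demand points.
But {Site 2, Site 4} covers everything, so the minimum is 2.

2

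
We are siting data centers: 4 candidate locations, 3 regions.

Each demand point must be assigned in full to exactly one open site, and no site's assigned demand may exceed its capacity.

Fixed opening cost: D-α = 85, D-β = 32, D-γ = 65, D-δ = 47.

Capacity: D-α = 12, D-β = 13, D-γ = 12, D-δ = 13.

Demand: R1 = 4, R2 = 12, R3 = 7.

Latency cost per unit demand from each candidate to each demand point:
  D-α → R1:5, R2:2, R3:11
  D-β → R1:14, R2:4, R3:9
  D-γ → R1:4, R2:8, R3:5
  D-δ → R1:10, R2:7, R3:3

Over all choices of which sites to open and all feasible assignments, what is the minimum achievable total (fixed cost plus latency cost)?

188

Open {D-β, D-δ}; cheapest assignment that respects the capacities:
  D-β (cap 13, load 12): R2 — cost 12×4 = 48
  D-δ (cap 13, load 11): R1, R3 — cost 4×10 + 7×3 = 61
  Shipping 109, fixed 79 → total 188.
  Any other capacity-feasible assignment to {D-β, D-δ} ships for at least 109.
Compare {D-β, D-γ}: its best feasible assignment gives total 196.
Compare {D-α, D-δ}: its best feasible assignment gives total 217.
Every other set of open sites that can feasibly serve all demand totals ≥ 196 even under its best assignment. Minimum: 188.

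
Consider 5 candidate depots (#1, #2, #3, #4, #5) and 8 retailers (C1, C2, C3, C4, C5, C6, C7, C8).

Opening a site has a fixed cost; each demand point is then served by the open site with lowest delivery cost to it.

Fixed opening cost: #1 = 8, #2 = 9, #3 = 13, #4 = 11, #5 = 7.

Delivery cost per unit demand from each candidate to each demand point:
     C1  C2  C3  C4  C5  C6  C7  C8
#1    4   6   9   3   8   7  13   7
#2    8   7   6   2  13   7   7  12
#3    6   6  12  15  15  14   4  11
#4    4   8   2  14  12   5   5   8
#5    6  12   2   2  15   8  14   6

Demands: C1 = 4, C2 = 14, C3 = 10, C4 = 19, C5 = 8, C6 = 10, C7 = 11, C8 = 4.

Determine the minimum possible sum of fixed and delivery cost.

Open {#1, #4, #5}: assign each demand point to its cheapest open site.
  C1→#1 4×4=16, C2→#1 14×6=84, C3→#4 10×2=20, C4→#5 19×2=38, C5→#1 8×8=64, C6→#4 10×5=50, C7→#4 11×5=55, C8→#5 4×6=24
  delivery cost 351, fixed 26 → total 377.
Compare {#1, #3, #4, #5}: delivery cost 340 + fixed 39 = 379.
Compare {#1, #2, #4}: delivery cost 355 + fixed 28 = 383.
Compare {#1, #2, #3, #4}: delivery cost 344 + fixed 41 = 385.
All other subsets cost ≥ 379. Minimum total cost: 377.

377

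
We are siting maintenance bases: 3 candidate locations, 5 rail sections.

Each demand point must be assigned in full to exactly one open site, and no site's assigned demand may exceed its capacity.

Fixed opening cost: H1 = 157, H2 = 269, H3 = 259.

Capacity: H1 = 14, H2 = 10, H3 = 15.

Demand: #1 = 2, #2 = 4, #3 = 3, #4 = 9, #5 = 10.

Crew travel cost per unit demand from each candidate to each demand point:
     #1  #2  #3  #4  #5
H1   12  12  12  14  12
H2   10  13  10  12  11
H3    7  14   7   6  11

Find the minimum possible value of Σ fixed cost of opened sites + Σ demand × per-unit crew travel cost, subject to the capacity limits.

Open {H1, H3}; cheapest assignment that respects the capacities:
  H1 (cap 14, load 14): #2, #5 — cost 4×12 + 10×12 = 168
  H3 (cap 15, load 14): #1, #3, #4 — cost 2×7 + 3×7 + 9×6 = 89
  Shipping 257, fixed 416 → total 673.
  Any other capacity-feasible assignment to {H1, H3} ships for at least 257.
Compare {H1, H2, H3}: its best feasible assignment gives total 932.
Every other set of open sites that can feasibly serve all demand totals ≥ 932 even under its best assignment. Minimum: 673.

673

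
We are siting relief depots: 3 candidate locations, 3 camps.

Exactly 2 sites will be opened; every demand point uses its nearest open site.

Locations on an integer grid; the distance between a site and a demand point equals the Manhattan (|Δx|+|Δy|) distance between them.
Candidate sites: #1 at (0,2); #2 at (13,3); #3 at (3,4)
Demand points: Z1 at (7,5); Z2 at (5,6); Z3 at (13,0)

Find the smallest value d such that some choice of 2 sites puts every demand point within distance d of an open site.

5

Open {#2, #3}.
  Farthest demand point is Z1 at distance 5 (to #3); all others are ≤ 5.
With {#1, #2} the worst case is 9.
With {#1, #3} the worst case is 14.
No size-2 selection achieves below 5.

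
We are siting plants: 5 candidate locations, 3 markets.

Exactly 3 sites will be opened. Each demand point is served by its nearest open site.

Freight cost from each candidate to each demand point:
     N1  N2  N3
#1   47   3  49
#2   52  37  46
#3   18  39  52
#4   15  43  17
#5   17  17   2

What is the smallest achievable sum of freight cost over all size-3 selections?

20

Open {#1, #4, #5}.
  N1→#4 15, N2→#1 3, N3→#5 2  ⇒ total 20.
Compare {#1, #2, #5}: total 22.
Compare {#1, #3, #5}: total 22.
No size-3 selection does better; minimum is 20.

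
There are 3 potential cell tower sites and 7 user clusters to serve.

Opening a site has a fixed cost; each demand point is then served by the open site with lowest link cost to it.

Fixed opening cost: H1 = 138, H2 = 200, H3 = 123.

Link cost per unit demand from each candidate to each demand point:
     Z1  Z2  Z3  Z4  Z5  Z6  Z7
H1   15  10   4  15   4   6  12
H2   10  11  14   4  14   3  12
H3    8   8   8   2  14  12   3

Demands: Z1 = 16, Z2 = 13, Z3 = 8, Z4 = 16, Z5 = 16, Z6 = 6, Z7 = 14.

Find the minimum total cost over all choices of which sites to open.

699

Open {H1, H3}: assign each demand point to its cheapest open site.
  Z1→H3 16×8=128, Z2→H3 13×8=104, Z3→H1 8×4=32, Z4→H3 16×2=32, Z5→H1 16×4=64, Z6→H1 6×6=36, Z7→H3 14×3=42
  link cost 438, fixed 261 → total 699.
Compare {H3}: link cost 666 + fixed 123 = 789.
Compare {H1, H2, H3}: link cost 420 + fixed 461 = 881.
Compare {H2, H3}: link cost 612 + fixed 323 = 935.
All other subsets cost ≥ 789. Minimum total cost: 699.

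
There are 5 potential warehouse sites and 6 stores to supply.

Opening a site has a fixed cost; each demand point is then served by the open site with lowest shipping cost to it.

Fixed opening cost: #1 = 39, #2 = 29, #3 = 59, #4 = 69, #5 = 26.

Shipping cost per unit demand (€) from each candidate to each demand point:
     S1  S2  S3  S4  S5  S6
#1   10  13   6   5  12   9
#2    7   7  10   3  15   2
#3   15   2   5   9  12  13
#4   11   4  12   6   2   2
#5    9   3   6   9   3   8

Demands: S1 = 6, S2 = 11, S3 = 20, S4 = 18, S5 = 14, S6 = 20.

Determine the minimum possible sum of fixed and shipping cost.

Open {#2, #5}: assign each demand point to its cheapest open site.
  S1→#2 6×7=42, S2→#5 11×3=33, S3→#5 20×6=120, S4→#2 18×3=54, S5→#5 14×3=42, S6→#2 20×2=40
  shipping cost 331, fixed 55 → total 386.
Compare {#2, #3, #5}: shipping cost 300 + fixed 114 = 414.
Compare {#1, #2, #5}: shipping cost 331 + fixed 94 = 425.
Compare {#2, #4, #5}: shipping cost 317 + fixed 124 = 441.
All other subsets cost ≥ 414. Minimum total cost: 386.

386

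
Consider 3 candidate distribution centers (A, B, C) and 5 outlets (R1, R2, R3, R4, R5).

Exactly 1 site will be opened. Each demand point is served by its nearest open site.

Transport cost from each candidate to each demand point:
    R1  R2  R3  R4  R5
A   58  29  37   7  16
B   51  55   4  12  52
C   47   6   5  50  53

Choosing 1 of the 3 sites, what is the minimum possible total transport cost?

Open {A}.
  R1→A 58, R2→A 29, R3→A 37, R4→A 7, R5→A 16  ⇒ total 147.
Compare {C}: total 161.
Compare {B}: total 174.

147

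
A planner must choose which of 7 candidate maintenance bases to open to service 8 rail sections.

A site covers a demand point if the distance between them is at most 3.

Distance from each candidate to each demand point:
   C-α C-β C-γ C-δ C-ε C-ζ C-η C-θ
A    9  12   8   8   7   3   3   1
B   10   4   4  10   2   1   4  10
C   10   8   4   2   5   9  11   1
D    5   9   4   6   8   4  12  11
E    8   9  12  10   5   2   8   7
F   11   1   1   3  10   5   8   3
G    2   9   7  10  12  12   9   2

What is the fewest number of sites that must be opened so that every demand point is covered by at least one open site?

Coverage sets (demand points within 3 of each site):
  A: {C-ζ, C-η, C-θ}
  B: {C-ε, C-ζ}
  C: {C-δ, C-θ}
  D: {}
  E: {C-ζ}
  F: {C-β, C-γ, C-δ, C-θ}
  G: {C-α, C-θ}
No 3 sites suffice: every size-3 union leaves at least one demand point uncovered.
But {A, B, F, G} covers everything, so the minimum is 4.

4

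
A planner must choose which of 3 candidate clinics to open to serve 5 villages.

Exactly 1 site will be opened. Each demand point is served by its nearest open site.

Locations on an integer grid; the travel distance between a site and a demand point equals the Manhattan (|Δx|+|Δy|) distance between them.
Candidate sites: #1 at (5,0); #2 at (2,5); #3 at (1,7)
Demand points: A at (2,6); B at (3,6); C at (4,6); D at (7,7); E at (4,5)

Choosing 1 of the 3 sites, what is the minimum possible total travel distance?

Open {#2}.
  A→#2 1, B→#2 2, C→#2 3, D→#2 7, E→#2 2  ⇒ total 15.
Compare {#3}: total 20.
Compare {#1}: total 39.

15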